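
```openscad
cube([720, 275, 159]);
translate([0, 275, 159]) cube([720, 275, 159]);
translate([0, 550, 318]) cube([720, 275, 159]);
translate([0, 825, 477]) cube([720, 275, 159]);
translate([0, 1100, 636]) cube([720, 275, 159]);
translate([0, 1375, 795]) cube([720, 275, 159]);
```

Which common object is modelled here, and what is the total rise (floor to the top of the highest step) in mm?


A staircase. The total rise is 954 mm.

6 identical blocks, each offset up and back from the previous — a staircase. Each step is 159 mm tall and there are 6 of them, so the total rise is 6 × 159 = 954 mm.


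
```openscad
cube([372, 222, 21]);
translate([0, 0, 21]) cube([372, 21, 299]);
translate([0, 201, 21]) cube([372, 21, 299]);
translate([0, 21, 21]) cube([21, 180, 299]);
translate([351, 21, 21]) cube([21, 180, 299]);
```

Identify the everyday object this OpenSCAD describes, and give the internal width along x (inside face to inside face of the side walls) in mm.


An open box. The internal width is 330 mm.

A 372×222 base slab with four walls standing on it — an open box. The base is 372 mm wide and the walls are 21 mm thick, so the internal width is 372 − 2 × 21 = 330 mm.


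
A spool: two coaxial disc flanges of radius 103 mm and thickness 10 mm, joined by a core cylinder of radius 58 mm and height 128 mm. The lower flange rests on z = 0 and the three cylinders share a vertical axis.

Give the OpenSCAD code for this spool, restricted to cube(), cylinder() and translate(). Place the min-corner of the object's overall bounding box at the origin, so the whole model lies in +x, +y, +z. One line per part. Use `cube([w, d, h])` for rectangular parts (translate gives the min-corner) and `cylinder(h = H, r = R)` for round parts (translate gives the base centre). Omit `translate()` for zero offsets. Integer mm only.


translate([103, 103, 0]) cylinder(h = 10, r = 103);
translate([103, 103, 10]) cylinder(h = 128, r = 58);
translate([103, 103, 138]) cylinder(h = 10, r = 103);


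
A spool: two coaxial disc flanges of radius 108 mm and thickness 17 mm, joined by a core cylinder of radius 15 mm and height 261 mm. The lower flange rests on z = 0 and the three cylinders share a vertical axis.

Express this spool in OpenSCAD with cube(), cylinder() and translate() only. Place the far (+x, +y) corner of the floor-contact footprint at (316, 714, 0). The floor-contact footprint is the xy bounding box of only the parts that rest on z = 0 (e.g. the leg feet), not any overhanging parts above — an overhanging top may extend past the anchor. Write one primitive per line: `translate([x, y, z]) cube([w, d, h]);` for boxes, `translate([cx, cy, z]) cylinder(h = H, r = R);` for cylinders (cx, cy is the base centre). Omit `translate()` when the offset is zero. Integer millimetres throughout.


translate([208, 606, 0]) cylinder(h = 17, r = 108);
translate([208, 606, 17]) cylinder(h = 261, r = 15);
translate([208, 606, 278]) cylinder(h = 17, r = 108);


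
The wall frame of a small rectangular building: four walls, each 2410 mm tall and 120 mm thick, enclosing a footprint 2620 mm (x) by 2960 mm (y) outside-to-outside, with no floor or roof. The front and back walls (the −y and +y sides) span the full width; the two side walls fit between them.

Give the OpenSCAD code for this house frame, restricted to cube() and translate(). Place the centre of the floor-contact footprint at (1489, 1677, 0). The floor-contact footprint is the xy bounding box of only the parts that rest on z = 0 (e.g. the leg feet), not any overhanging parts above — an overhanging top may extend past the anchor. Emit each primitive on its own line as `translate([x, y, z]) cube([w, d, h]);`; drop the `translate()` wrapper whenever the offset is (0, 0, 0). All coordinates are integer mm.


translate([179, 197, 0]) cube([2620, 120, 2410]);
translate([179, 3037, 0]) cube([2620, 120, 2410]);
translate([179, 317, 0]) cube([120, 2720, 2410]);
translate([2679, 317, 0]) cube([120, 2720, 2410]);


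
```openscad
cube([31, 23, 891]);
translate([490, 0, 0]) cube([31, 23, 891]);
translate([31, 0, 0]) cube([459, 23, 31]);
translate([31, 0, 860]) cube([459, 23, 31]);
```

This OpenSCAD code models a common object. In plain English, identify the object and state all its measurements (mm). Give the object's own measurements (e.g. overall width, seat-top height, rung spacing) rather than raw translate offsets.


A rectangular picture frame lying in the x–z plane (depth along y). The opening is 459 mm wide (x) by 829 mm tall (z), surrounded by a border 31 mm wide on all four sides. The frame is 23 mm deep and is made of two full-height vertical stiles with two horizontal rails fitted between them.


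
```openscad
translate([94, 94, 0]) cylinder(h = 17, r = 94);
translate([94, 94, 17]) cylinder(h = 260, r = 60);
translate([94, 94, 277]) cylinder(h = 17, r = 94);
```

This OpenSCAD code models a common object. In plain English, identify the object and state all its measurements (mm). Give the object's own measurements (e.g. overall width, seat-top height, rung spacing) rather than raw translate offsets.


A spool: two coaxial disc flanges of radius 94 mm and thickness 17 mm, joined by a core cylinder of radius 60 mm and height 260 mm. The lower flange rests on z = 0 and the three cylinders share a vertical axis.


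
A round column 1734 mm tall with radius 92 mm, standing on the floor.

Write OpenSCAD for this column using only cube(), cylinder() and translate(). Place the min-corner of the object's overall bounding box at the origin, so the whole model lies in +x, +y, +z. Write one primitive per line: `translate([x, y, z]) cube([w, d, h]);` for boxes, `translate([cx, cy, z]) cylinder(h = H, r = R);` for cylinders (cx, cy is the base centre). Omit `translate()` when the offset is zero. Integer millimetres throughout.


translate([92, 92, 0]) cylinder(h = 1734, r = 92);


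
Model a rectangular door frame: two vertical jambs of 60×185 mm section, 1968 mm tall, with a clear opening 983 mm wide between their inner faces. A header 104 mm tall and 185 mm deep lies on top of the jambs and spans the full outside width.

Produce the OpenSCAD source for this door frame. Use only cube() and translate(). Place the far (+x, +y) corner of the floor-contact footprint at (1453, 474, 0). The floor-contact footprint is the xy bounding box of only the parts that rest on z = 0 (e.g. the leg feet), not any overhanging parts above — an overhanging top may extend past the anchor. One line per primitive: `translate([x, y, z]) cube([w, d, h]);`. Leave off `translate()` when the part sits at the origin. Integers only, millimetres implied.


translate([350, 289, 0]) cube([60, 185, 1968]);
translate([1393, 289, 0]) cube([60, 185, 1968]);
translate([350, 289, 1968]) cube([1103, 185, 104]);


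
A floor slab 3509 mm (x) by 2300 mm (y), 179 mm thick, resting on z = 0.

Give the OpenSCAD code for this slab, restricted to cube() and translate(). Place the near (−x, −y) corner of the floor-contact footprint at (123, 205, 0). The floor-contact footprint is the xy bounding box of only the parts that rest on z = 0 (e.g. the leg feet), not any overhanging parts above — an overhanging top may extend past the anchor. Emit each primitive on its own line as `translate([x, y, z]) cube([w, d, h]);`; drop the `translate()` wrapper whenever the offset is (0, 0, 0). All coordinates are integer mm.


translate([123, 205, 0]) cube([3509, 2300, 179]);


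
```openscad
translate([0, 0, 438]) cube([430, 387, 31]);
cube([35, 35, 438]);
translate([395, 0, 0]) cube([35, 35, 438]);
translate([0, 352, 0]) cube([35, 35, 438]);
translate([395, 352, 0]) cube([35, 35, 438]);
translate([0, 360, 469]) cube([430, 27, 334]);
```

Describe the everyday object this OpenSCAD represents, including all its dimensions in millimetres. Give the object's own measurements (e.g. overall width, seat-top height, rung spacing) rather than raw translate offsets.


A chair. The seat is a 430×387×31 mm slab with its top at z = 469 mm, on four 35×35 mm corner legs (flush with the seat edges, standing on z = 0). A flat backrest 27 mm thick, 334 mm tall, spans the full seat width and rises from the seat top along its +y edge, rear face flush with the rear of the seat.


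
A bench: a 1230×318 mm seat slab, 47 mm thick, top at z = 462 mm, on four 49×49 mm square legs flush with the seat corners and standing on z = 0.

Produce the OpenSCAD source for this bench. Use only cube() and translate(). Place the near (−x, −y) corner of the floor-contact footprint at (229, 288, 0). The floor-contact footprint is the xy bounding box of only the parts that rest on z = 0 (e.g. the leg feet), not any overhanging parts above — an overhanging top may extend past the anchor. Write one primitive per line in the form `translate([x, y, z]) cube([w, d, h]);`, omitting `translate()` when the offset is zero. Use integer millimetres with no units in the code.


translate([229, 288, 415]) cube([1230, 318, 47]);
translate([229, 288, 0]) cube([49, 49, 415]);
translate([229, 557, 0]) cube([49, 49, 415]);
translate([1410, 288, 0]) cube([49, 49, 415]);
translate([1410, 557, 0]) cube([49, 49, 415]);


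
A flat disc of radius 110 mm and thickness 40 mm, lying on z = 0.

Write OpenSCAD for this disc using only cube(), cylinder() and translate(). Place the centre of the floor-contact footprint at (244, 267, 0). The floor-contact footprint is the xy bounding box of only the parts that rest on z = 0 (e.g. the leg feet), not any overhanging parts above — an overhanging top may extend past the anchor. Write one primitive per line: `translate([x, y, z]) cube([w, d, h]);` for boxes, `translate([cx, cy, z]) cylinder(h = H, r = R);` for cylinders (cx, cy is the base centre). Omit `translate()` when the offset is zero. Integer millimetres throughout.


translate([244, 267, 0]) cylinder(h = 40, r = 110);


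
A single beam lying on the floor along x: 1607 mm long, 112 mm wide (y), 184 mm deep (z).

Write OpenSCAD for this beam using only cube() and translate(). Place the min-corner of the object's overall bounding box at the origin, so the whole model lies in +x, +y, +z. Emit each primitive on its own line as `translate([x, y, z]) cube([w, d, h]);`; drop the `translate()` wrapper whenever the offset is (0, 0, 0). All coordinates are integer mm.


cube([1607, 112, 184]);


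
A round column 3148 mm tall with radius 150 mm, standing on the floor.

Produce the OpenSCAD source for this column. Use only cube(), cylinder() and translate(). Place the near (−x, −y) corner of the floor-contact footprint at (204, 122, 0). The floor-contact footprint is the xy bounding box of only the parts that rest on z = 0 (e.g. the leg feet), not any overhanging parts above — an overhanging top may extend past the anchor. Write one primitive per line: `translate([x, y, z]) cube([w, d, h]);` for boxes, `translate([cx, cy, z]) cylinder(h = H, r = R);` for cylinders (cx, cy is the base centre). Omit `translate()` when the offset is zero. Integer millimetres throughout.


translate([354, 272, 0]) cylinder(h = 3148, r = 150);


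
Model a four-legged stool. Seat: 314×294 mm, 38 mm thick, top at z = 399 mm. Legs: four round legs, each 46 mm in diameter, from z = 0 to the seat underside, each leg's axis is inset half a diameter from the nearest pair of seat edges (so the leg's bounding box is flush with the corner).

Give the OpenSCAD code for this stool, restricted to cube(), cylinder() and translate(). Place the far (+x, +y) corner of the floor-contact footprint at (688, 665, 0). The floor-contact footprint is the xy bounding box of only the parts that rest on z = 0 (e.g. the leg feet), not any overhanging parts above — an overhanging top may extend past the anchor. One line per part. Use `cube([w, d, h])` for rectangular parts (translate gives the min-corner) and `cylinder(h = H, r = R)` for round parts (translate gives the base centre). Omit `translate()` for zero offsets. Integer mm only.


translate([374, 371, 361]) cube([314, 294, 38]);
translate([397, 394, 0]) cylinder(h = 361, r = 23);
translate([665, 394, 0]) cylinder(h = 361, r = 23);
translate([397, 642, 0]) cylinder(h = 361, r = 23);
translate([665, 642, 0]) cylinder(h = 361, r = 23);


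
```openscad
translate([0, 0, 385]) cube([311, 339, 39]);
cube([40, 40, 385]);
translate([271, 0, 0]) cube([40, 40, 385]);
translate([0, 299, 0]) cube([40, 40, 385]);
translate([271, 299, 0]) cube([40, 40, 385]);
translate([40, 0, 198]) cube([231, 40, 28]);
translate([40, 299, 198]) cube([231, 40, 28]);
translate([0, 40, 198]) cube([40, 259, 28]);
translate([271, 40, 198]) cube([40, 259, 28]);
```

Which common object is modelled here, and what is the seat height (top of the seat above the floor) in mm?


A stool. The seat height is 424 mm.

A 311×339×39 slab at z = 385 on four corner posts — a stool. The seat top is 385 + 39 = 424 mm.


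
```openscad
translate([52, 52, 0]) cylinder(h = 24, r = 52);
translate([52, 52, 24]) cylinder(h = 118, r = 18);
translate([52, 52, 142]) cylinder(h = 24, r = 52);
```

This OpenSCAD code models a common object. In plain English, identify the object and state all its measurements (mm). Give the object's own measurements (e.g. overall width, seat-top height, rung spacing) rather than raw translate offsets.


A spool: two coaxial disc flanges of radius 52 mm and thickness 24 mm, joined by a core cylinder of radius 18 mm and height 118 mm. The lower flange rests on z = 0 and the three cylinders share a vertical axis.


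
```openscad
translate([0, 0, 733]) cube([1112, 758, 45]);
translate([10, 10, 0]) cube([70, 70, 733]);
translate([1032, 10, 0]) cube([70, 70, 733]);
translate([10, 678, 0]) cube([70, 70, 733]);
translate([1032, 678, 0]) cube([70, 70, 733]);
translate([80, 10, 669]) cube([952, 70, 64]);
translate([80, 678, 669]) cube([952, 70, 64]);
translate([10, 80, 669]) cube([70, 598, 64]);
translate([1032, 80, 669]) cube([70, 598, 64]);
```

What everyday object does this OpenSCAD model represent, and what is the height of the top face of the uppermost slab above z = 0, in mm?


A table. The table height is 778 mm.

A 1112×758×45 slab sits at z = 733 on four 70 mm square posts — a table. The top surface is at 733 + 45 = 778 mm.


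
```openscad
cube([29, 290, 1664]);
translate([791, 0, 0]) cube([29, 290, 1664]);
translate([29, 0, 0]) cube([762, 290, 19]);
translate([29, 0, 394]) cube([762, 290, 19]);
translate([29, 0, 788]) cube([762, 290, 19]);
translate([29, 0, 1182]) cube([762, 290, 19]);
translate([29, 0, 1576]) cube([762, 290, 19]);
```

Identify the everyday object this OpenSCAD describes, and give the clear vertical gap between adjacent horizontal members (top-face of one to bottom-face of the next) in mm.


A bookshelf. The clear shelf gap is 375 mm.

Two tall side panels with 5 horizontal boards between them — a bookshelf. The first two shelf undersides are at z = 0 and z = 394; with shelf thickness 19, the clear gap is 394 − 0 − 19 = 375 mm.


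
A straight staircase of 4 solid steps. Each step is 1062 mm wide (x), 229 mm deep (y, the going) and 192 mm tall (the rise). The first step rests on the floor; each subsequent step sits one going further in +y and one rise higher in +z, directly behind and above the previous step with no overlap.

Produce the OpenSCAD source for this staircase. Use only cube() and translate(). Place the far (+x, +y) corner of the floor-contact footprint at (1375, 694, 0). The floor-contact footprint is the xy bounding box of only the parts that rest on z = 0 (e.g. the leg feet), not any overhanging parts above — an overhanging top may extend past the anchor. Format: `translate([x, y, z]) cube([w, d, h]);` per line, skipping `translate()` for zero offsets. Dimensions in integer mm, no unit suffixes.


translate([313, 465, 0]) cube([1062, 229, 192]);
translate([313, 694, 192]) cube([1062, 229, 192]);
translate([313, 923, 384]) cube([1062, 229, 192]);
translate([313, 1152, 576]) cube([1062, 229, 192]);


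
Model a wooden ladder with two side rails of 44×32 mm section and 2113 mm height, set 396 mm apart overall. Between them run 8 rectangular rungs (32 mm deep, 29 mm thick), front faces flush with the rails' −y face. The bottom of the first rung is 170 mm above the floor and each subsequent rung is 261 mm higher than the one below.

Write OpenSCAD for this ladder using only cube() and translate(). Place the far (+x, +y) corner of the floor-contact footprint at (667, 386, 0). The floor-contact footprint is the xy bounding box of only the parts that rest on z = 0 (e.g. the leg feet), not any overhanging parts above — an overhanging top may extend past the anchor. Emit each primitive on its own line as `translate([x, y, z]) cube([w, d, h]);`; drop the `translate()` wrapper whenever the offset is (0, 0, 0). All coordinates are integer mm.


translate([271, 354, 0]) cube([44, 32, 2113]);
translate([623, 354, 0]) cube([44, 32, 2113]);
translate([315, 354, 170]) cube([308, 32, 29]);
translate([315, 354, 431]) cube([308, 32, 29]);
translate([315, 354, 692]) cube([308, 32, 29]);
translate([315, 354, 953]) cube([308, 32, 29]);
translate([315, 354, 1214]) cube([308, 32, 29]);
translate([315, 354, 1475]) cube([308, 32, 29]);
translate([315, 354, 1736]) cube([308, 32, 29]);
translate([315, 354, 1997]) cube([308, 32, 29]);


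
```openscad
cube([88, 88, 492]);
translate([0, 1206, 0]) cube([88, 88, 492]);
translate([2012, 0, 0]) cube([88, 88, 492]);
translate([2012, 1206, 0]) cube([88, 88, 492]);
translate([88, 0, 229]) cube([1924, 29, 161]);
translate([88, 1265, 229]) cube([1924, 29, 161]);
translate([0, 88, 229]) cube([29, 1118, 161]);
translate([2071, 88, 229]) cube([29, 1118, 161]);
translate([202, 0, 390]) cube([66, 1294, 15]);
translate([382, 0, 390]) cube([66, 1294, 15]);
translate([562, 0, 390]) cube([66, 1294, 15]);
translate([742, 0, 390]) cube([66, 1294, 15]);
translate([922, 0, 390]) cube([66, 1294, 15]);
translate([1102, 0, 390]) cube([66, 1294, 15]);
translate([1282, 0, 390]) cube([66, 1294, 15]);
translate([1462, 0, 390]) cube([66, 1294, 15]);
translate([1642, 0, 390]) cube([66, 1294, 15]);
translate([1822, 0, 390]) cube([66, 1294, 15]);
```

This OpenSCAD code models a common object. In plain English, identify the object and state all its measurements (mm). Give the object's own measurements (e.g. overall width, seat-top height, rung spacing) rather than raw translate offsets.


A bed frame 2100 mm long (x) by 1294 mm wide (y). Four 88×88 mm corner posts, 492 mm tall, at the corners of the footprint. Four rails of 29 mm thickness and 161 mm height run between adjacent posts with their undersides at z = 229 mm, their outer faces flush with the outside of the frame (the two x-running rails run between the posts' inner faces; the two y-running rails run between the posts' inner faces). 10 slats, each 66 mm wide (x) and 15 mm thick, lie across the top of the two x-running rails, running the full 1294 mm width of the frame in y; along x they sit between the end posts with a 114 mm gap after the −x posts and between neighbouring slats, leaving 124 mm before the +x posts.


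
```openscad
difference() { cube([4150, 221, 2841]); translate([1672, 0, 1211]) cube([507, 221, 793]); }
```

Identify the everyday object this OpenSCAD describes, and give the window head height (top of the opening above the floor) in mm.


A wall with a window opening. The window head height is 2004 mm.

A wall with a rectangular opening subtracted — a window. Sill at z = 1211, opening 793 mm tall, so the head is at 1211 + 793 = 2004 mm.


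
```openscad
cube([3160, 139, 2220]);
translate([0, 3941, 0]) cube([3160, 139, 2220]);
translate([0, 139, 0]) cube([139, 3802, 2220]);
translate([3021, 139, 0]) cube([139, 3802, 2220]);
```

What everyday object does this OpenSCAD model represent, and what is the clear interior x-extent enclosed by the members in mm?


A house (or room) frame. The interior width is 2882 mm.

Four 2220 mm walls enclosing a rectangle with no floor or roof — a room or house frame. Outside width is 3160 mm and wall thickness is 139 mm, so the interior width is 3160 − 2 × 139 = 2882 mm.


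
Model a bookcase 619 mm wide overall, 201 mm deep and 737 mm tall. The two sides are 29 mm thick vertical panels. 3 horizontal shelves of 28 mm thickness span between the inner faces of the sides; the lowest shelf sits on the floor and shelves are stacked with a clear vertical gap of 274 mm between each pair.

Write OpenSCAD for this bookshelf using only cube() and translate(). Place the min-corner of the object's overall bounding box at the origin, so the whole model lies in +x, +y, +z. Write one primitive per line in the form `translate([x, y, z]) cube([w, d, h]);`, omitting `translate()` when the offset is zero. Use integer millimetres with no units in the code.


cube([29, 201, 737]);
translate([590, 0, 0]) cube([29, 201, 737]);
translate([29, 0, 0]) cube([561, 201, 28]);
translate([29, 0, 302]) cube([561, 201, 28]);
translate([29, 0, 604]) cube([561, 201, 28]);


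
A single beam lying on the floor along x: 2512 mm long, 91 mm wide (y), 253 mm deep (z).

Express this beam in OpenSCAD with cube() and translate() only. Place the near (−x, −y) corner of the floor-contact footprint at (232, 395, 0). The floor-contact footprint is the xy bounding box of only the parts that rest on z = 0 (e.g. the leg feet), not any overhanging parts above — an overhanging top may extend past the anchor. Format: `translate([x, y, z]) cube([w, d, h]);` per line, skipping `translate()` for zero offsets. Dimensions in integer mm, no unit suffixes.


translate([232, 395, 0]) cube([2512, 91, 253]);


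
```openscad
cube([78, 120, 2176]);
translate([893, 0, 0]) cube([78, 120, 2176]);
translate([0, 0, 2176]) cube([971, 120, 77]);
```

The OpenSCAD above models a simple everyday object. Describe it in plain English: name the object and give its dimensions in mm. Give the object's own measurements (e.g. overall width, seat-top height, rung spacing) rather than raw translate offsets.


A door frame. The clear opening is 815 mm wide and 2176 mm high. Two 78 mm wide jambs, 120 mm deep, stand either side of the opening from the floor to the top of the opening. A 77 mm thick head sits across the top of both jambs, spanning the full outside width of the frame.


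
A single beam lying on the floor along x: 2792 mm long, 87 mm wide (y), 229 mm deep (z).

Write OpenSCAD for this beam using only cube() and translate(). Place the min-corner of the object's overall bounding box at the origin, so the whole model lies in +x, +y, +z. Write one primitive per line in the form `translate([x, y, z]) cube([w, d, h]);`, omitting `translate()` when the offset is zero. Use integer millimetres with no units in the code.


cube([2792, 87, 229]);


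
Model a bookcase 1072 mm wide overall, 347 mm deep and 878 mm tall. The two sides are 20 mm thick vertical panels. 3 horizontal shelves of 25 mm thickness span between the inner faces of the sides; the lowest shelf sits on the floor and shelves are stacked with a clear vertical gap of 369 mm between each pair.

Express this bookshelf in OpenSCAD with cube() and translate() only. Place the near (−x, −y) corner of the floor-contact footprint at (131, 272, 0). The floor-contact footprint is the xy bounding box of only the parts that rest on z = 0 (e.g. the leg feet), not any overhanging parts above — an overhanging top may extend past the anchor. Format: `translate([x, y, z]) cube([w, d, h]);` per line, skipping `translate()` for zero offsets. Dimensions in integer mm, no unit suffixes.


translate([131, 272, 0]) cube([20, 347, 878]);
translate([1183, 272, 0]) cube([20, 347, 878]);
translate([151, 272, 0]) cube([1032, 347, 25]);
translate([151, 272, 394]) cube([1032, 347, 25]);
translate([151, 272, 788]) cube([1032, 347, 25]);


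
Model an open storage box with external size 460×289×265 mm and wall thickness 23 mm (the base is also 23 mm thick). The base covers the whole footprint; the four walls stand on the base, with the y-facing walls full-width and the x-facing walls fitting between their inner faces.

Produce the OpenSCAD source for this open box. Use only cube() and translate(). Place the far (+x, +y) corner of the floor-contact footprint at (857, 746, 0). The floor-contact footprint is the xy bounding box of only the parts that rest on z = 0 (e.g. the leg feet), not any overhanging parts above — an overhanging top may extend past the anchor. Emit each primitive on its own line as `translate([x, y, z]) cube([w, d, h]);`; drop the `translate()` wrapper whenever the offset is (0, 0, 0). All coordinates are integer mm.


translate([397, 457, 0]) cube([460, 289, 23]);
translate([397, 457, 23]) cube([460, 23, 242]);
translate([397, 723, 23]) cube([460, 23, 242]);
translate([397, 480, 23]) cube([23, 243, 242]);
translate([834, 480, 23]) cube([23, 243, 242]);


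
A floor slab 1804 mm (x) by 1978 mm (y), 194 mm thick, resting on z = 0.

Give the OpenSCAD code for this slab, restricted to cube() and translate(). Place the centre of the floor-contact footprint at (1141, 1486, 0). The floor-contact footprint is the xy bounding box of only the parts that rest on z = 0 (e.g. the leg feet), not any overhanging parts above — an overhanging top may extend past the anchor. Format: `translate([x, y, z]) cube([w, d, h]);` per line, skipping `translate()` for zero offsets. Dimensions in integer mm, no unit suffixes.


translate([239, 497, 0]) cube([1804, 1978, 194]);


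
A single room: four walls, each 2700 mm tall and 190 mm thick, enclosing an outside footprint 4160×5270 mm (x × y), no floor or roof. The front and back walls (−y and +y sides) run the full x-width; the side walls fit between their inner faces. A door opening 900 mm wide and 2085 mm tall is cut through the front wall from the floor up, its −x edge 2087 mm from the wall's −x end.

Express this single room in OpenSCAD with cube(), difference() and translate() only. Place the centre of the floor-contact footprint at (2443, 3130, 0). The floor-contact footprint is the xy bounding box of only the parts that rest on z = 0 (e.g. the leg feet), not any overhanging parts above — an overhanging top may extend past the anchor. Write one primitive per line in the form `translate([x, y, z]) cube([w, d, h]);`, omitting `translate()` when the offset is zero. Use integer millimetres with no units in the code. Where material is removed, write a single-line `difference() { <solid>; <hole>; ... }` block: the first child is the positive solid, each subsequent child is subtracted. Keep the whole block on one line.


difference() { translate([363, 495, 0]) cube([4160, 190, 2700]); translate([2450, 495, 0]) cube([900, 190, 2085]); }
translate([363, 5575, 0]) cube([4160, 190, 2700]);
translate([363, 685, 0]) cube([190, 4890, 2700]);
translate([4333, 685, 0]) cube([190, 4890, 2700]);


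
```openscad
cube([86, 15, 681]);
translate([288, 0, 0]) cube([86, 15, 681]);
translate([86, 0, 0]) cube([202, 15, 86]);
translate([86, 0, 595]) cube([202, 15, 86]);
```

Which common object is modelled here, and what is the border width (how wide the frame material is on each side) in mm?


A picture frame. The border width is 86 mm.

Four thin pieces enclosing a rectangular opening — a picture frame. The two full-height stiles are 681 mm tall; the top rail sits at z = 595 and is 86 mm tall, so the border above the opening is 681 − 595 = 86 mm, matching the stile x-width.


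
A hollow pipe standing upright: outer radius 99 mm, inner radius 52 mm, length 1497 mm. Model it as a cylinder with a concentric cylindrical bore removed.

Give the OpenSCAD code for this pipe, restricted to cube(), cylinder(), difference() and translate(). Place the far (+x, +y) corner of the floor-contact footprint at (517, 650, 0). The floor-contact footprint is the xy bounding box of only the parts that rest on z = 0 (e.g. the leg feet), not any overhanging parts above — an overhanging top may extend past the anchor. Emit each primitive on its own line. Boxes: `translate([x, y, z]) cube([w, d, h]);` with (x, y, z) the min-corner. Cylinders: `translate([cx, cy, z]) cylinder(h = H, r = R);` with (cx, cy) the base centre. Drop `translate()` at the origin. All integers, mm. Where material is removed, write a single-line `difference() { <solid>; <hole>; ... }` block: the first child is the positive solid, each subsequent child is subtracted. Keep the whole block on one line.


difference() { translate([418, 551, 0]) cylinder(h = 1497, r = 99); translate([418, 551, 0]) cylinder(h = 1497, r = 52); }


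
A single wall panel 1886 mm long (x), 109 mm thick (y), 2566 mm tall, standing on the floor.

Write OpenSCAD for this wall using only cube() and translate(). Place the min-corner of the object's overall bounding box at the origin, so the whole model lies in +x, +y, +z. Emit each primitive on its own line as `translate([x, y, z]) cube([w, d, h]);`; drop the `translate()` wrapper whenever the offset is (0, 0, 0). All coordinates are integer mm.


cube([1886, 109, 2566]);


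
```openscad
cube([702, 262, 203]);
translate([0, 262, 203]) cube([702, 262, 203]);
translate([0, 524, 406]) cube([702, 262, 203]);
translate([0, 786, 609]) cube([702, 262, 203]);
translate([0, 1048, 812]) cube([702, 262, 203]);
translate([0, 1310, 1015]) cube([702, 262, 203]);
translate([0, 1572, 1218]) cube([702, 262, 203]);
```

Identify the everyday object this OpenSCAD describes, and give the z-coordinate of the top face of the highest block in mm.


A staircase. The total rise is 1421 mm.

7 identical blocks, each offset up and back from the previous — a staircase. Each step is 203 mm tall and there are 7 of them, so the total rise is 7 × 203 = 1421 mm.


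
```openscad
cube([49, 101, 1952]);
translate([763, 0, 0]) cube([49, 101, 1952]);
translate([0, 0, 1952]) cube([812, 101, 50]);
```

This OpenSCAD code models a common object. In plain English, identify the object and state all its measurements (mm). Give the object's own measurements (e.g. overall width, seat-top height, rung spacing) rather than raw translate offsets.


A door frame. The clear opening is 714 mm wide and 1952 mm high. Two 49 mm wide jambs, 101 mm deep, stand either side of the opening from the floor to the top of the opening. A 50 mm thick head sits across the top of both jambs, spanning the full outside width of the frame.


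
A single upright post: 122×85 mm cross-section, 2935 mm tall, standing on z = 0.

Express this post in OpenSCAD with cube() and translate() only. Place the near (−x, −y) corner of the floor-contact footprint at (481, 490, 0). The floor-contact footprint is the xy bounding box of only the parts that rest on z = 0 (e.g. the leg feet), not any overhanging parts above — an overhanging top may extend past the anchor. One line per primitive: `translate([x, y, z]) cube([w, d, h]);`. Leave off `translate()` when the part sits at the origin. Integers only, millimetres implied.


translate([481, 490, 0]) cube([122, 85, 2935]);


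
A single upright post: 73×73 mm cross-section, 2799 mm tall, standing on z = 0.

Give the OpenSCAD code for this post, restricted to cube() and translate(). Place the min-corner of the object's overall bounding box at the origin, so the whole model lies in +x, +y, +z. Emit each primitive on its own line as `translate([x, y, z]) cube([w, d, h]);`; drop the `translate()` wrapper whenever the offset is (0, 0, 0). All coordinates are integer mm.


cube([73, 73, 2799]);


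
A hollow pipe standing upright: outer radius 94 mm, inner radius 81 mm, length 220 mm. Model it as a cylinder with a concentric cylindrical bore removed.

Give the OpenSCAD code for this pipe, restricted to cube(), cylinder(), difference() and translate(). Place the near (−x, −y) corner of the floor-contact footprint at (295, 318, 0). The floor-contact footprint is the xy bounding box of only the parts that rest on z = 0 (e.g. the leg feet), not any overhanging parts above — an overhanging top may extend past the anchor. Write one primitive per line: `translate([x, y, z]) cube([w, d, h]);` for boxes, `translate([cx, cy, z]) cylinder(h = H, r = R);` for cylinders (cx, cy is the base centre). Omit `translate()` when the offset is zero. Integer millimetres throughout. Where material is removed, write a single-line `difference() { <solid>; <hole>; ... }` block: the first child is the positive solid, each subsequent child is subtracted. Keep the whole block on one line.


difference() { translate([389, 412, 0]) cylinder(h = 220, r = 94); translate([389, 412, 0]) cylinder(h = 220, r = 81); }


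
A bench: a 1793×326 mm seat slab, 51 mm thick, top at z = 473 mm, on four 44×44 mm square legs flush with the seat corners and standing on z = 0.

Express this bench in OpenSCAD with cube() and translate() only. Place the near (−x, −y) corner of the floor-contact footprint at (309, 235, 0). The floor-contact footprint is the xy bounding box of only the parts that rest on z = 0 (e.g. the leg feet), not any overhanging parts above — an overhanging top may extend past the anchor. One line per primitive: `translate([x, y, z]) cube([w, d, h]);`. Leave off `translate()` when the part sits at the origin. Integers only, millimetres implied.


translate([309, 235, 422]) cube([1793, 326, 51]);
translate([309, 235, 0]) cube([44, 44, 422]);
translate([309, 517, 0]) cube([44, 44, 422]);
translate([2058, 235, 0]) cube([44, 44, 422]);
translate([2058, 517, 0]) cube([44, 44, 422]);


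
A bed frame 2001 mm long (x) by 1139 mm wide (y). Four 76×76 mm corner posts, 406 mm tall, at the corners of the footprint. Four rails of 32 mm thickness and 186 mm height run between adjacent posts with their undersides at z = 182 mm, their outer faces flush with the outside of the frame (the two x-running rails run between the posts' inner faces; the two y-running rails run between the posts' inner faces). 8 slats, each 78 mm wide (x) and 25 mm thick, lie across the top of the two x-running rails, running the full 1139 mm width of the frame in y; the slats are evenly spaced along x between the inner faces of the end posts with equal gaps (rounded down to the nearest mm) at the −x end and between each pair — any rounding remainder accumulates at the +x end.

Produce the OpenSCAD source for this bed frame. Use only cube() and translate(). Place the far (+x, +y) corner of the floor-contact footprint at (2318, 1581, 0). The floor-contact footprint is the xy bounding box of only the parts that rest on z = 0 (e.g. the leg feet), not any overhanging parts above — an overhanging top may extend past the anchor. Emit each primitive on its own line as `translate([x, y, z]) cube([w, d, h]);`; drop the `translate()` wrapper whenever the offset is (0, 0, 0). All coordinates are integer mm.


translate([317, 442, 0]) cube([76, 76, 406]);
translate([317, 1505, 0]) cube([76, 76, 406]);
translate([2242, 442, 0]) cube([76, 76, 406]);
translate([2242, 1505, 0]) cube([76, 76, 406]);
translate([393, 442, 182]) cube([1849, 32, 186]);
translate([393, 1549, 182]) cube([1849, 32, 186]);
translate([317, 518, 182]) cube([32, 987, 186]);
translate([2286, 518, 182]) cube([32, 987, 186]);
translate([529, 442, 368]) cube([78, 1139, 25]);
translate([743, 442, 368]) cube([78, 1139, 25]);
translate([957, 442, 368]) cube([78, 1139, 25]);
translate([1171, 442, 368]) cube([78, 1139, 25]);
translate([1385, 442, 368]) cube([78, 1139, 25]);
translate([1599, 442, 368]) cube([78, 1139, 25]);
translate([1813, 442, 368]) cube([78, 1139, 25]);
translate([2027, 442, 368]) cube([78, 1139, 25]);


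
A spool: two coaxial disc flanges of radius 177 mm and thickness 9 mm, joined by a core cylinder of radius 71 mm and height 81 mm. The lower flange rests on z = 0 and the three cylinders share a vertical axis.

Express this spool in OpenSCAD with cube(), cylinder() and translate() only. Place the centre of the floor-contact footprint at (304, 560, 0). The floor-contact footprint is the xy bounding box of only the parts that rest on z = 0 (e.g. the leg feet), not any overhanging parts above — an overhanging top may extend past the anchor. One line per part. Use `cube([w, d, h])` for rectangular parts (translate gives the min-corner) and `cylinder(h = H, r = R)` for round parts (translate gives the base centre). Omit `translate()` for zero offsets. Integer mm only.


translate([304, 560, 0]) cylinder(h = 9, r = 177);
translate([304, 560, 9]) cylinder(h = 81, r = 71);
translate([304, 560, 90]) cylinder(h = 9, r = 177);


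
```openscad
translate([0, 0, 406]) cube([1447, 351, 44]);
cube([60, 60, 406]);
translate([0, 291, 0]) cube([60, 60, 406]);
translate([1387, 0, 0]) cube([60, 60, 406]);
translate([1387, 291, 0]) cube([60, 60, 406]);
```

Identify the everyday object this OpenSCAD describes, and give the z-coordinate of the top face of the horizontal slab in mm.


A bench. The seat-top height is 450 mm.

A long slab on four corner posts — a bench. The slab sits at z = 406 with thickness 44, so the top is 406 + 44 = 450 mm.


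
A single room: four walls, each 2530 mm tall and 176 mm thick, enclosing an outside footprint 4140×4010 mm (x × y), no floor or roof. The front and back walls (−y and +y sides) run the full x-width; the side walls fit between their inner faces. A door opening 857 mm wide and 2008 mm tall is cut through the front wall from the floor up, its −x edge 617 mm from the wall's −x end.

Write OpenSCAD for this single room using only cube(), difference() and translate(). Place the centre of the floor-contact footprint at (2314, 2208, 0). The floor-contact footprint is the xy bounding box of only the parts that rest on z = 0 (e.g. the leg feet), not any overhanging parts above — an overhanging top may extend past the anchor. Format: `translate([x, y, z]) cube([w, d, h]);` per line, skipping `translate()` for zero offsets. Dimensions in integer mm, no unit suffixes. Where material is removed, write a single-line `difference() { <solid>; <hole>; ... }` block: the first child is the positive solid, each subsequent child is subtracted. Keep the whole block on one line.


difference() { translate([244, 203, 0]) cube([4140, 176, 2530]); translate([861, 203, 0]) cube([857, 176, 2008]); }
translate([244, 4037, 0]) cube([4140, 176, 2530]);
translate([244, 379, 0]) cube([176, 3658, 2530]);
translate([4208, 379, 0]) cube([176, 3658, 2530]);


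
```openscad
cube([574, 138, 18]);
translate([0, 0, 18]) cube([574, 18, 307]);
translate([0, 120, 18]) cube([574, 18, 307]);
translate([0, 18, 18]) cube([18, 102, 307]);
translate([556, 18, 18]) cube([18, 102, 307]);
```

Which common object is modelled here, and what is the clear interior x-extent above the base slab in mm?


An open box. The internal width is 538 mm.

A 574×138 base slab with four walls standing on it — an open box. The base is 574 mm wide and the walls are 18 mm thick, so the internal width is 574 − 2 × 18 = 538 mm.


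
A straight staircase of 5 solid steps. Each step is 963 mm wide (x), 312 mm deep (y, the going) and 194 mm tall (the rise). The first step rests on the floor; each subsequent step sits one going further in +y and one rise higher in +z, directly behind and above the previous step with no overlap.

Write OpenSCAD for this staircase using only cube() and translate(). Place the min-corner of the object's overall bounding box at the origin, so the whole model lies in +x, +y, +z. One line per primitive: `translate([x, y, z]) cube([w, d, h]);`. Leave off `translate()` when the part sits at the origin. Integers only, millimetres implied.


cube([963, 312, 194]);
translate([0, 312, 194]) cube([963, 312, 194]);
translate([0, 624, 388]) cube([963, 312, 194]);
translate([0, 936, 582]) cube([963, 312, 194]);
translate([0, 1248, 776]) cube([963, 312, 194]);


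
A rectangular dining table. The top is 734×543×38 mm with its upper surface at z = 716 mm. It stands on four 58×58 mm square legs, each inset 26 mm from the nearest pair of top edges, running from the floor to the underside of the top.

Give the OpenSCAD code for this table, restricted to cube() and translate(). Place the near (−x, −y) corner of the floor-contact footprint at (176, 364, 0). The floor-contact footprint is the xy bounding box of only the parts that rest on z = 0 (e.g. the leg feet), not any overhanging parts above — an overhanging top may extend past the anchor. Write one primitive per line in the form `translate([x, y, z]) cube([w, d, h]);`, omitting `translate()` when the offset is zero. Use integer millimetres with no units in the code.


// leg_h = 716 - 38 = 678
translate([150, 338, 678]) cube([734, 543, 38]);
translate([176, 364, 0]) cube([58, 58, 678]);
translate([800, 364, 0]) cube([58, 58, 678]);
translate([176, 797, 0]) cube([58, 58, 678]);
translate([800, 797, 0]) cube([58, 58, 678]);
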